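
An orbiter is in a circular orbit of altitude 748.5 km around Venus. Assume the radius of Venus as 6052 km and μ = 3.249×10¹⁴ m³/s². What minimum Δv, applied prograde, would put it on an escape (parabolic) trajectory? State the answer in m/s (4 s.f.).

r = 6052 + 748.5 = 6800.5 km = 6.8005×10⁶ m.
Circular speed v_c = √(μ/r) = 6912 m/s.
Escape speed v_esc = √(2μ/r) = √2 × v_c = 9775 m/s.
Δv = v_esc − v_c = 2863 m/s.

Δv ≈ 2863 m/s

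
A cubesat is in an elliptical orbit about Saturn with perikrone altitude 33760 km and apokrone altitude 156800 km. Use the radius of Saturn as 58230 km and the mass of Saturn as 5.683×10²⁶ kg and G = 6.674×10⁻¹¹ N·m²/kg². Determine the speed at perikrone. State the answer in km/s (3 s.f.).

μ = GM = 6.674×10⁻¹¹ × 5.683×10²⁶ = 3.793×10¹⁶ m³/s².
r_p = 58230 + 33760 = 91990 km = 9.1990×10⁷ m.
r_a = 58230 + 156800 = 215030 km = 2.1503×10⁸ m.
Semi-major axis a = (r_p + r_a)/2 = 1.5351×10⁵ km = 1.535×10⁸ m.
Vis-viva: v² = μ(2/r − 1/a) = 3.793×10¹⁶ × (2.174×10⁻⁸ − 6.514×10⁻⁹) = 5.775×10⁸ m²/s².
v = 24030 m/s = 24.03 km/s.

v ≈ 24.0 km/s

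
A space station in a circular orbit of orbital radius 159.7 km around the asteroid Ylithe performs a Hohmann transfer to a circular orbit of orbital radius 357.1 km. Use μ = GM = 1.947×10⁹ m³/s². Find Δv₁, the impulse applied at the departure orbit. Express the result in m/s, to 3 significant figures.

Δv ≈ 19.4 m/s

r₁ = 159.7 km = 1.597×10⁵ m.
r₂ = 357.1 km = 3.571×10⁵ m.
Transfer ellipse a_t = (r₁ + r₂)/2 = 2.584×10⁵ m.
At r₁: circular v_c1 = √(μ/r₁) = 110.4 m/s; transfer-periapsis v_p = √[μ(2/r₁ − 1/a_t)] = 129.8 m/s.
Δv₁ = v_p − v_c1 = 19.39 m/s.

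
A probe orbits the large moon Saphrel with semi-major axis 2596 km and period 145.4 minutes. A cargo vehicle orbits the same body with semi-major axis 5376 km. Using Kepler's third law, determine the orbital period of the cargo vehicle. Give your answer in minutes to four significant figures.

T₂ ≈ 433.3 minutes

Kepler's third law: T² ∝ a³, so T₂ = T₁ (a₂/a₁)^(3/2).
a₂/a₁ = 2.071, (a₂/a₁)^(3/2) = 2.980.
T₂ = 145.4 × 2.980 = 433.3 minutes.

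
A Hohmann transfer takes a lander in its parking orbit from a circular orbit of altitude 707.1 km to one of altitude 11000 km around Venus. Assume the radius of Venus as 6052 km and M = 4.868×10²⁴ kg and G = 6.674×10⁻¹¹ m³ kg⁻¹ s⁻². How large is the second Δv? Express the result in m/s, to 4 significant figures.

Δv ≈ 1076 m/s

μ = GM = 6.674×10⁻¹¹ × 4.868×10²⁴ = 3.249×10¹⁴ m³/s².
r₁ = 6052 + 707.1 = 6759.1 km = 6.7591×10⁶ m.
r₂ = 6052 + 11000 = 17052 km = 1.7052×10⁷ m.
Transfer ellipse a_t = (r₁ + r₂)/2 = 1.191×10⁷ m.
At r₁: circular v_c1 = √(μ/r₁) = 6933 m/s; transfer-periapsis v_p = √[μ(2/r₁ − 1/a_t)] = 8297 m/s.
At r₂: circular v_c2 = √(μ/r₂) = 4365 m/s; transfer-apoapsis v_a = √[μ(2/r₂ − 1/a_t)] = 3289 m/s.
Δv₂ = v_c2 − v_a = 1076 m/s.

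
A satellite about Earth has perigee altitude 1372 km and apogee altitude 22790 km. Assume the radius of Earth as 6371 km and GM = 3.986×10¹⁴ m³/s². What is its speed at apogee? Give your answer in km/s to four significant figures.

r_p = 6371 + 1372 = 7743.0 km = 7.7430×10⁶ m.
r_a = 6371 + 22790 = 29161 km = 2.9161×10⁷ m.
Semi-major axis a = (r_p + r_a)/2 = 18452 km = 1.845×10⁷ m.
Vis-viva: v² = μ(2/r − 1/a) = 3.986×10¹⁴ × (6.858×10⁻⁸ − 5.419×10⁻⁸) = 5.736×10⁶ m²/s².
v = 2395 m/s = 2.395 km/s.

v ≈ 2.395 km/s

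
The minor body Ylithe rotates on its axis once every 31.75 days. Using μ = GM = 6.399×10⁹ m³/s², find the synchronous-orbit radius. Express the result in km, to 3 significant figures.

T = 31.75 days = 2.743×10⁶ s.
A synchronous orbit has period T, so by Kepler's third law a = (μT²/4π²)^(1/3).
μT²/4π² = 6.399×10⁹ × (2.743×10⁶)² / 39.48 = 1.220×10²¹ m³.
a = 1.068×10⁷ m = 10685 km.

r_sync ≈ 10700 km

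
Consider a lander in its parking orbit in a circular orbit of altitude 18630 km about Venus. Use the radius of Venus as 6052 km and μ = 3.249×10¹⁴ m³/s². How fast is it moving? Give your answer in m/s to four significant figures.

v ≈ 3628 m/s

r = 6052 + 18630 = 24682 km = 2.4682×10⁷ m.
For a circular orbit v = √(μ/r) = √(3.249×10¹⁴ / 2.468×10⁷) = √(1.316×10⁷) = 3628 m/s.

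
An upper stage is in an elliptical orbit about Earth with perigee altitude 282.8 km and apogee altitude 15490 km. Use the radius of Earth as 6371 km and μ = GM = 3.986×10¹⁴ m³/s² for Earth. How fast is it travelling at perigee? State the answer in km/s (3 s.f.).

v ≈ 9.58 km/s

r_p = 6371 + 282.8 = 6653.8 km = 6.6538×10⁶ m.
r_a = 6371 + 15490 = 21861 km = 2.1861×10⁷ m.
Semi-major axis a = (r_p + r_a)/2 = 14257 km = 1.426×10⁷ m.
Vis-viva: v² = μ(2/r − 1/a) = 3.986×10¹⁴ × (3.006×10⁻⁷ − 7.014×10⁻⁸) = 9.185×10⁷ m²/s².
v = 9584 m/s = 9.584 km/s.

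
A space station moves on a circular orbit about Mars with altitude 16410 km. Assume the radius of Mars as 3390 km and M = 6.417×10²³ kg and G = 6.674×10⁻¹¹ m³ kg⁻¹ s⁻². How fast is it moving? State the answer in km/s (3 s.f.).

v ≈ 1.47 km/s

μ = GM = 6.674×10⁻¹¹ × 6.417×10²³ = 4.283×10¹³ m³/s².
r = 3390 + 16410 = 19800 km = 1.9800×10⁷ m.
For a circular orbit v = √(μ/r) = √(4.283×10¹³ / 1.980×10⁷) = √(2.163×10⁶) = 1471 m/s.
That is 1.471 km/s.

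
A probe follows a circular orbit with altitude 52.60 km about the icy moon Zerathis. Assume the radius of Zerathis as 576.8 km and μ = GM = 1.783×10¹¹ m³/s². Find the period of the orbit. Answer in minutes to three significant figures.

T ≈ 124 minutes

r = 576.8 + 52.60 = 629.40 km = 6.2940×10⁵ m.
Kepler's third law: T = 2π√(r³/μ) = 2π√((6.294×10⁵)³ / 1.783×10¹¹).
r³/μ = 1.398×10⁶ s², so T = 2π × 1.183×10³ = 7.430×10³ s.
Converting: 7.430×10³ s ÷ 60.00 = 123.8 minutes.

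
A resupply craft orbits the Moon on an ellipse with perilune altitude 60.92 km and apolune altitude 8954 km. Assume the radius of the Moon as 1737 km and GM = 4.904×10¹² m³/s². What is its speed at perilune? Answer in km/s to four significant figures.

v ≈ 2.161 km/s

r_p = 1737 + 60.92 = 1797.9 km = 1.7979×10⁶ m.
r_a = 1737 + 8954 = 10691 km = 1.0691×10⁷ m.
Semi-major axis a = (r_p + r_a)/2 = 6244.5 km = 6.244×10⁶ m.
Vis-viva: v² = μ(2/r − 1/a) = 4.904×10¹² × (1.112×10⁻⁶ − 1.601×10⁻⁷) = 4.670×10⁶ m²/s².
v = 2161 m/s = 2.161 km/s.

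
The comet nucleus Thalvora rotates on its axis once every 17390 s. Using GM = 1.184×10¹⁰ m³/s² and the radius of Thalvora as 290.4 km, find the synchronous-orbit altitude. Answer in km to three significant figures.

A synchronous orbit has period T, so by Kepler's third law a = (μT²/4π²)^(1/3).
μT²/4π² = 1.184×10¹⁰ × (1.739×10⁴)² / 39.48 = 9.070×10¹⁶ m³.
a = 4.493×10⁵ m = 449.29 km.
Altitude h = a − R = 449.29 − 290.4 = 158.89 km.

h_sync ≈ 159 km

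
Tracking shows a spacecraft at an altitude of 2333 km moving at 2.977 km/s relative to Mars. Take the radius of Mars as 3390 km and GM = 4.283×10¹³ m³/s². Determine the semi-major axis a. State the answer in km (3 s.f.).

r = 3390 + 2333 = 5723.0 km = 5.723×10⁶ m.
Vis-viva rearranged: 1/a = 2/r − v²/μ = 3.495×10⁻⁷ − 2.069×10⁻⁷ = 1.425×10⁻⁷ m⁻¹.
a = 7.015×10⁶ m = 7015.4 km.

a ≈ 7020 km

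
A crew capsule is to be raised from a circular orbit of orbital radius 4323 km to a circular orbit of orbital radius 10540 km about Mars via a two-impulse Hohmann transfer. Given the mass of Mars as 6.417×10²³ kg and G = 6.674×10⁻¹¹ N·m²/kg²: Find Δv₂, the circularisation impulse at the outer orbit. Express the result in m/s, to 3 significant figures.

Δv ≈ 478 m/s

μ = GM = 6.674×10⁻¹¹ × 6.417×10²³ = 4.283×10¹³ m³/s².
r₁ = 4323 km = 4.323×10⁶ m.
r₂ = 10540 km = 1.054×10⁷ m.
Transfer ellipse a_t = (r₁ + r₂)/2 = 7.432×10⁶ m.
At r₁: circular v_c1 = √(μ/r₁) = 3148 m/s; transfer-periapsis v_p = √[μ(2/r₁ − 1/a_t)] = 3748 m/s.
At r₂: circular v_c2 = √(μ/r₂) = 2016 m/s; transfer-apoapsis v_a = √[μ(2/r₂ − 1/a_t)] = 1537 m/s.
Δv₂ = v_c2 − v_a = 478.3 m/s.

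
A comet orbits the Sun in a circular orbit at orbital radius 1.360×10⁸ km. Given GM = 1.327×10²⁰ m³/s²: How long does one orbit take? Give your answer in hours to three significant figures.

r = 1.360×10⁸ km = 1.360×10¹¹ m.
Kepler's third law: T = 2π√(r³/μ) = 2π√((1.360×10¹¹)³ / 1.327×10²⁰).
r³/μ = 1.896×10¹³ s², so T = 2π × 4.354×10⁶ = 2.736×10⁷ s.
Converting: 2.736×10⁷ s ÷ 3600 = 7599 hours.

T ≈ 7600 hours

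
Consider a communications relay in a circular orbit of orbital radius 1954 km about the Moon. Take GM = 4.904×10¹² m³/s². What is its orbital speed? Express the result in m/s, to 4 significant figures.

r = 1954 km = 1.954×10⁶ m.
For a circular orbit v = √(μ/r) = √(4.904×10¹² / 1.954×10⁶) = √(2.510×10⁶) = 1584 m/s.

v ≈ 1584 m/s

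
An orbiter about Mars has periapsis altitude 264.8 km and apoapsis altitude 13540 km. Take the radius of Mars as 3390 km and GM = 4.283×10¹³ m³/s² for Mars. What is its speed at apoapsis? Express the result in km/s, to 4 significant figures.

v ≈ 0.9478 km/s

r_p = 3390 + 264.8 = 3654.8 km = 3.6548×10⁶ m.
r_a = 3390 + 13540 = 16930 km = 1.6930×10⁷ m.
Semi-major axis a = (r_p + r_a)/2 = 10292 km = 1.029×10⁷ m.
Vis-viva: v² = μ(2/r − 1/a) = 4.283×10¹³ × (1.181×10⁻⁷ − 9.716×10⁻⁸) = 8.983×10⁵ m²/s².
v = 947.8 m/s = 0.9478 km/s.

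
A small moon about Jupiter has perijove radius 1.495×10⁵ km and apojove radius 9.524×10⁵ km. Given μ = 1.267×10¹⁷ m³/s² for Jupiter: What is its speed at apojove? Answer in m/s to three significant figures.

Semi-major axis a = (r_p + r_a)/2 = 5.5095×10⁵ km = 5.510×10⁸ m.
Vis-viva: v² = μ(2/r − 1/a) = 1.267×10¹⁷ × (2.100×10⁻⁹ − 1.815×10⁻⁹) = 3.610×10⁷ m²/s².
v = 6008 m/s.

v ≈ 6010 m/s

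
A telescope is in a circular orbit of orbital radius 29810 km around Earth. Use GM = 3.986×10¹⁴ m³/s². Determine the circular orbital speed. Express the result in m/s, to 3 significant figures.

v ≈ 3660 m/s

r = 29810 km = 2.981×10⁷ m.
For a circular orbit v = √(μ/r) = √(3.986×10¹⁴ / 2.981×10⁷) = √(1.337×10⁷) = 3657 m/s.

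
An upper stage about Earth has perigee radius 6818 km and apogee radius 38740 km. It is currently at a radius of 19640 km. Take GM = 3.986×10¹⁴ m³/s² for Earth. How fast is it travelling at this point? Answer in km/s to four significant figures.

v ≈ 4.805 km/s

Semi-major axis a = (r_p + r_a)/2 = 22779 km = 2.278×10⁷ m.
Vis-viva: v² = μ(2/r − 1/a) = 3.986×10¹⁴ × (1.018×10⁻⁷ − 4.390×10⁻⁸) = 2.309×10⁷ m²/s².
v = 4805 m/s = 4.805 km/s.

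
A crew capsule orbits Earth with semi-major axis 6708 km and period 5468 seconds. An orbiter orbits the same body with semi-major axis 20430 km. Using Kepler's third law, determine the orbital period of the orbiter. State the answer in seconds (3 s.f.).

T₂ ≈ 29100 seconds

Kepler's third law: T² ∝ a³, so T₂ = T₁ (a₂/a₁)^(3/2).
a₂/a₁ = 3.046, (a₂/a₁)^(3/2) = 5.315.
T₂ = 5468 × 5.315 = 29060 seconds.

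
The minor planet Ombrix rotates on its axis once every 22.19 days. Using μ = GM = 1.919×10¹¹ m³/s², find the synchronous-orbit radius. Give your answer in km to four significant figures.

T = 22.19 days = 1.917×10⁶ s.
A synchronous orbit has period T, so by Kepler's third law a = (μT²/4π²)^(1/3).
μT²/4π² = 1.919×10¹¹ × (1.917×10⁶)² / 39.48 = 1.787×10²² m³.
a = 2.614×10⁷ m = 26143 km.

r_sync ≈ 26140 km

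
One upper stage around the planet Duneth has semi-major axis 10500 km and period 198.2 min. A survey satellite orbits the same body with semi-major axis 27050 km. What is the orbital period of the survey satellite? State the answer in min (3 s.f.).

T₂ ≈ 820 min

Kepler's third law: T² ∝ a³, so T₂ = T₁ (a₂/a₁)^(3/2).
a₂/a₁ = 2.576, (a₂/a₁)^(3/2) = 4.135.
T₂ = 198.2 × 4.135 = 819.5 min.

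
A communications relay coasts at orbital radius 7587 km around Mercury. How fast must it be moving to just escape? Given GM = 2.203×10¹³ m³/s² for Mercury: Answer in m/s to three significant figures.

v_esc ≈ 2410 m/s

r = 7587 km = 7.587×10⁶ m.
Escape speed v_esc = √(2μ/r) = √(2 × 2.203×10¹³ / 7.587×10⁶) = √(5.807×10⁶) = 2410 m/s.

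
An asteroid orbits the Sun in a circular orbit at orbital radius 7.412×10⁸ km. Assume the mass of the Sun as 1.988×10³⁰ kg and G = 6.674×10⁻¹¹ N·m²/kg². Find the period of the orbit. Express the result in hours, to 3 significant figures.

μ = GM = 6.674×10⁻¹¹ × 1.988×10³⁰ = 1.327×10²⁰ m³/s².
r = 7.412×10⁸ km = 7.412×10¹¹ m.
Kepler's third law: T = 2π√(r³/μ) = 2π√((7.412×10¹¹)³ / 1.327×10²⁰).
r³/μ = 3.069×10¹⁵ s², so T = 2π × 5.540×10⁷ = 3.481×10⁸ s.
Converting: 3.481×10⁸ s ÷ 3600 = 96690 hours.

T ≈ 96700 hours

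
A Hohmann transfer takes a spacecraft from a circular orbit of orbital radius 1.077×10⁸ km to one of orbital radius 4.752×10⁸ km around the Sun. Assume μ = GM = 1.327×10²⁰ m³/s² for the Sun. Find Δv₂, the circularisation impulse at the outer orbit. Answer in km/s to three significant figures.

Δv ≈ 6.55 km/s

r₁ = 1.077×10⁸ km = 1.077×10¹¹ m.
r₂ = 4.752×10⁸ km = 4.752×10¹¹ m.
Transfer ellipse a_t = (r₁ + r₂)/2 = 2.914×10¹¹ m.
At r₁: circular v_c1 = √(μ/r₁) = 35100 m/s; transfer-perihelion v_p = √[μ(2/r₁ − 1/a_t)] = 44820 m/s.
At r₂: circular v_c2 = √(μ/r₂) = 16710 m/s; transfer-aphelion v_a = √[μ(2/r₂ − 1/a_t)] = 10160 m/s.
Δv₂ = v_c2 − v_a = 6552 m/s.
= 6.552 km/s.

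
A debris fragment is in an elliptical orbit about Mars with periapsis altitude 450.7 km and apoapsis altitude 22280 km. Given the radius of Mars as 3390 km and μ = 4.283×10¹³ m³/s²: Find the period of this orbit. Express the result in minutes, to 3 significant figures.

T ≈ 907 minutes

r_p = 3390 + 450.7 = 3840.7 km = 3.8407×10⁶ m.
r_a = 3390 + 22280 = 25670 km = 2.5670×10⁷ m.
Semi-major axis a = (r_p + r_a)/2 = (3840.7 + 25670)/2 = 14755 km = 1.476×10⁷ m.
By Kepler's third law T = 2π√(a³/μ) = 2π × 8.661×10³ = 5.442×10⁴ s.
= 906.9 minutes.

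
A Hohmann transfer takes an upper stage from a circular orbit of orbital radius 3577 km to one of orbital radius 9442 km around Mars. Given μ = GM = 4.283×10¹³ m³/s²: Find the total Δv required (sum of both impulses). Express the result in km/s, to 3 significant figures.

r₁ = 3577 km = 3.577×10⁶ m.
r₂ = 9442 km = 9.442×10⁶ m.
Transfer ellipse a_t = (r₁ + r₂)/2 = 6.510×10⁶ m.
At r₁: circular v_c1 = √(μ/r₁) = 3460 m/s; transfer-periapsis v_p = √[μ(2/r₁ − 1/a_t)] = 4167 m/s.
Δv₁ = v_p − v_c1 = 707.2 m/s.
At r₂: circular v_c2 = √(μ/r₂) = 2130 m/s; transfer-apoapsis v_a = √[μ(2/r₂ − 1/a_t)] = 1579 m/s.
Δv₂ = v_c2 − v_a = 551.0 m/s.
Total Δv = Δv₁ + Δv₂ = 1258 m/s = 1.258 km/s.

Δv_total ≈ 1.26 km/s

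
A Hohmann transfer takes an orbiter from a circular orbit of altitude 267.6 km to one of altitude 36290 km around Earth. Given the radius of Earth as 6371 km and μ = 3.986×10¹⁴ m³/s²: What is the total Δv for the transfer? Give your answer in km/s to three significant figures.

Δv_total ≈ 3.92 km/s

r₁ = 6371 + 267.6 = 6638.6 km = 6.6386×10⁶ m.
r₂ = 6371 + 36290 = 42661 km = 4.2661×10⁷ m.
Transfer ellipse a_t = (r₁ + r₂)/2 = 2.465×10⁷ m.
At r₁: circular v_c1 = √(μ/r₁) = 7749 m/s; transfer-perigee v_p = √[μ(2/r₁ − 1/a_t)] = 10190 m/s.
Δv₁ = v_p − v_c1 = 2445 m/s.
At r₂: circular v_c2 = √(μ/r₂) = 3057 m/s; transfer-apogee v_a = √[μ(2/r₂ − 1/a_t)] = 1586 m/s.
Δv₂ = v_c2 − v_a = 1470 m/s.
Total Δv = Δv₁ + Δv₂ = 3916 m/s = 3.916 km/s.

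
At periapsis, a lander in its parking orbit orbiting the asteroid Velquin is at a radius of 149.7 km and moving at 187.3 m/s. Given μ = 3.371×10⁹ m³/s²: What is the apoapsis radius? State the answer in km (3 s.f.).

apoapsis radius ≈ 528 km

r_p = 1.497×10⁵ m.
Specific energy ε = v²/2 − μ/r = -4.978×10³ J/kg, so a = −μ/(2ε) = 3.386×10⁵ m.
The apsides satisfy r_p + r_a = 2a, so the apoapsis radius is 2a − r_p = 5.275×10⁵ m = 527.52 km.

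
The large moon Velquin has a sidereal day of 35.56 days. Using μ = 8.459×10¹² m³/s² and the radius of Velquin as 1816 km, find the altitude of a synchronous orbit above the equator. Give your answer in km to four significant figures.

T = 35.56 days = 3.072×10⁶ s.
A synchronous orbit has period T, so by Kepler's third law a = (μT²/4π²)^(1/3).
μT²/4π² = 8.459×10¹² × (3.072×10⁶)² / 39.48 = 2.023×10²⁴ m³.
a = 1.265×10⁸ m = 1.2646×10⁵ km.
Altitude h = a − R = 1.2646×10⁵ − 1816 = 1.2465×10⁵ km.

h_sync ≈ 1.246×10⁵ km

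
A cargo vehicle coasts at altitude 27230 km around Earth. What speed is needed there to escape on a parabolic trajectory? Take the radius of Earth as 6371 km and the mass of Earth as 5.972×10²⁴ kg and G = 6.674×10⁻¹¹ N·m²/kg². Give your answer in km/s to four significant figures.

μ = GM = 6.674×10⁻¹¹ × 5.972×10²⁴ = 3.986×10¹⁴ m³/s².
r = 6371 + 27230 = 33601 km = 3.3601×10⁷ m.
Escape speed v_esc = √(2μ/r) = √(2 × 3.986×10¹⁴ / 3.360×10⁷) = √(2.372×10⁷) = 4871 m/s.
= 4.871 km/s.

v_esc ≈ 4.871 km/s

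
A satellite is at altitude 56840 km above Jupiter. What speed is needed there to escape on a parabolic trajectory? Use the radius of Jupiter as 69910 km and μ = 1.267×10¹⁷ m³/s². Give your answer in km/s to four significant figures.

r = 69910 + 56840 = 126750 km = 1.2675×10⁸ m.
Escape speed v_esc = √(2μ/r) = √(2 × 1.267×10¹⁷ / 1.268×10⁸) = √(1.999×10⁹) = 44710 m/s.
= 44.71 km/s.

v_esc ≈ 44.71 km/s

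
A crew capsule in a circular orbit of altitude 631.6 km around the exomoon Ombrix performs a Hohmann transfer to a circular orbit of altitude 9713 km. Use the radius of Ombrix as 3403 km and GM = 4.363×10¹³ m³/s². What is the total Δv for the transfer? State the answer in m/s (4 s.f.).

Δv_total ≈ 1351 m/s

r₁ = 3403 + 631.6 = 4034.6 km = 4.0346×10⁶ m.
r₂ = 3403 + 9713 = 13116 km = 1.3116×10⁷ m.
Transfer ellipse a_t = (r₁ + r₂)/2 = 8.575×10⁶ m.
At r₁: circular v_c1 = √(μ/r₁) = 3288 m/s; transfer-periapsis v_p = √[μ(2/r₁ − 1/a_t)] = 4067 m/s.
Δv₁ = v_p − v_c1 = 778.5 m/s.
At r₂: circular v_c2 = √(μ/r₂) = 1824 m/s; transfer-apoapsis v_a = √[μ(2/r₂ − 1/a_t)] = 1251 m/s.
Δv₂ = v_c2 − v_a = 572.8 m/s.
Total Δv = Δv₁ + Δv₂ = 1351 m/s.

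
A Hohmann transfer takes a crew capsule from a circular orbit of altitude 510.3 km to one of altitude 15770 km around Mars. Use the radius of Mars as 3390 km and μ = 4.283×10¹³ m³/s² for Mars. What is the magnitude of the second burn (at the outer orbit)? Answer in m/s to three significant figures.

Δv ≈ 626 m/s

r₁ = 3390 + 510.3 = 3900.3 km = 3.9003×10⁶ m.
r₂ = 3390 + 15770 = 19160 km = 1.9160×10⁷ m.
Transfer ellipse a_t = (r₁ + r₂)/2 = 1.153×10⁷ m.
At r₁: circular v_c1 = √(μ/r₁) = 3314 m/s; transfer-periapsis v_p = √[μ(2/r₁ − 1/a_t)] = 4272 m/s.
At r₂: circular v_c2 = √(μ/r₂) = 1495 m/s; transfer-apoapsis v_a = √[μ(2/r₂ − 1/a_t)] = 869.6 m/s.
Δv₂ = v_c2 − v_a = 625.5 m/s.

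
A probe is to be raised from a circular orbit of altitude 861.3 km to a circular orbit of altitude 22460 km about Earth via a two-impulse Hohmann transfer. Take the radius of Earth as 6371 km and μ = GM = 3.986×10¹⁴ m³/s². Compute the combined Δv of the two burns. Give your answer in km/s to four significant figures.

Δv_total ≈ 3.327 km/s

r₁ = 6371 + 861.3 = 7232.3 km = 7.2323×10⁶ m.
r₂ = 6371 + 22460 = 28831 km = 2.8831×10⁷ m.
Transfer ellipse a_t = (r₁ + r₂)/2 = 1.803×10⁷ m.
At r₁: circular v_c1 = √(μ/r₁) = 7424 m/s; transfer-perigee v_p = √[μ(2/r₁ − 1/a_t)] = 9387 m/s.
Δv₁ = v_p − v_c1 = 1963 m/s.
At r₂: circular v_c2 = √(μ/r₂) = 3718 m/s; transfer-apogee v_a = √[μ(2/r₂ − 1/a_t)] = 2355 m/s.
Δv₂ = v_c2 − v_a = 1363 m/s.
Total Δv = Δv₁ + Δv₂ = 3327 m/s = 3.327 km/s.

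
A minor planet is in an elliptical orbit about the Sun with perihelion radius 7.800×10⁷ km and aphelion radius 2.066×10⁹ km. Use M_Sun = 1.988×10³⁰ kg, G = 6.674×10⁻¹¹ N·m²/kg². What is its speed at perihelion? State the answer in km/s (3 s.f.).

μ = GM = 6.674×10⁻¹¹ × 1.988×10³⁰ = 1.327×10²⁰ m³/s².
Semi-major axis a = (r_p + r_a)/2 = 1.0720×10⁹ km = 1.072×10¹² m.
Vis-viva: v² = μ(2/r − 1/a) = 1.327×10²⁰ × (2.564×10⁻¹¹ − 9.328×10⁻¹³) = 3.278×10⁹ m²/s².
v = 57260 m/s = 57.26 km/s.

v ≈ 57.3 km/s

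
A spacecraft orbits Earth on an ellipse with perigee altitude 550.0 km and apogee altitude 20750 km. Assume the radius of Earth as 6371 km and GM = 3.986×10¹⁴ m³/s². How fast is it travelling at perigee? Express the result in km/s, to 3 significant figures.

r_p = 6371 + 550.0 = 6921.0 km = 6.9210×10⁶ m.
r_a = 6371 + 20750 = 27121 km = 2.7121×10⁷ m.
Semi-major axis a = (r_p + r_a)/2 = 17021 km = 1.702×10⁷ m.
Vis-viva: v² = μ(2/r − 1/a) = 3.986×10¹⁴ × (2.890×10⁻⁷ − 5.875×10⁻⁸) = 9.177×10⁷ m²/s².
v = 9580 m/s = 9.580 km/s.

v ≈ 9.58 km/s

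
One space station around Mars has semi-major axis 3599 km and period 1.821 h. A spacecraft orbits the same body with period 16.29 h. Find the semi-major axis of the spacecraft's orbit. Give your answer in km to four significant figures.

a₂ ≈ 15510 km

Kepler's third law: a³ ∝ T², so a₂ = a₁ (T₂/T₁)^(2/3).
T₂/T₁ = 8.946, (T₂/T₁)^(2/3) = 4.309.
a₂ = 3599 × 4.309 = 15510 km.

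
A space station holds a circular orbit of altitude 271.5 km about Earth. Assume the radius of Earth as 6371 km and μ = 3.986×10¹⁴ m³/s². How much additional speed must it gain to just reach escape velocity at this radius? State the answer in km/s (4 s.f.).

r = 6371 + 271.5 = 6642.5 km = 6.6425×10⁶ m.
Circular speed v_c = √(μ/r) = 7746 m/s.
Escape speed v_esc = √(2μ/r) = √2 × v_c = 10960 m/s.
Δv = v_esc − v_c = 3209 m/s = 3.209 km/s.

Δv ≈ 3.209 km/s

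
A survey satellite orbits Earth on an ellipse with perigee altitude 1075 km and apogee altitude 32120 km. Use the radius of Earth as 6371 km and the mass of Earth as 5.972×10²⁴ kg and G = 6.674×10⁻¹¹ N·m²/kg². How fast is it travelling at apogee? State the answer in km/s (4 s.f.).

v ≈ 1.832 km/s

μ = GM = 6.674×10⁻¹¹ × 5.972×10²⁴ = 3.986×10¹⁴ m³/s².
r_p = 6371 + 1075 = 7446.0 km = 7.4460×10⁶ m.
r_a = 6371 + 32120 = 38491 km = 3.8491×10⁷ m.
Semi-major axis a = (r_p + r_a)/2 = 22968 km = 2.297×10⁷ m.
Vis-viva: v² = μ(2/r − 1/a) = 3.986×10¹⁴ × (5.196×10⁻⁸ − 4.354×10⁻⁸) = 3.357×10⁶ m²/s².
v = 1832 m/s = 1.832 km/s.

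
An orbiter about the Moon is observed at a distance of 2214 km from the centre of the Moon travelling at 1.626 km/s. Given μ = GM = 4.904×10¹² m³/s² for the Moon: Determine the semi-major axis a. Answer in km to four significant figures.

r = 2.214×10⁶ m.
Vis-viva rearranged: 1/a = 2/r − v²/μ = 9.033×10⁻⁷ − 5.391×10⁻⁷ = 3.642×10⁻⁷ m⁻¹.
a = 2.746×10⁶ m = 2745.6 km.

a ≈ 2746 km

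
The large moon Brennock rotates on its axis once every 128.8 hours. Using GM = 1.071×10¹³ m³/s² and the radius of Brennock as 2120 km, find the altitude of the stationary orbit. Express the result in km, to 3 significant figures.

T = 128.8 hours = 4.637×10⁵ s.
A synchronous orbit has period T, so by Kepler's third law a = (μT²/4π²)^(1/3).
μT²/4π² = 1.071×10¹³ × (4.637×10⁵)² / 39.48 = 5.833×10²² m³.
a = 3.878×10⁷ m = 38781 km.
Altitude h = a − R = 38781 − 2120 = 36661 km.

h_sync ≈ 36700 km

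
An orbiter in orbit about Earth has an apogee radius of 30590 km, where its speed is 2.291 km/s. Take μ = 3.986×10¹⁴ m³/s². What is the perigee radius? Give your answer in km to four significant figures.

r_a = 3.059×10⁷ m.
Specific energy ε = v²/2 − μ/r = -1.041×10⁷ J/kg, so a = −μ/(2ε) = 1.915×10⁷ m.
The apsides satisfy r_p + r_a = 2a, so the perigee radius is 2a − r_a = 7.715×10⁶ m = 7714.6 km.

perigee radius ≈ 7715 km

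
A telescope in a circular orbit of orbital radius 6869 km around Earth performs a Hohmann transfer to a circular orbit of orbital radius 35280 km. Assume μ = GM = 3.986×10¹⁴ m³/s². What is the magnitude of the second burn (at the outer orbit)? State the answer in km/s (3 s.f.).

r₁ = 6869 km = 6.869×10⁶ m.
r₂ = 35280 km = 3.528×10⁷ m.
Transfer ellipse a_t = (r₁ + r₂)/2 = 2.107×10⁷ m.
At r₁: circular v_c1 = √(μ/r₁) = 7618 m/s; transfer-perigee v_p = √[μ(2/r₁ − 1/a_t)] = 9856 m/s.
At r₂: circular v_c2 = √(μ/r₂) = 3361 m/s; transfer-apogee v_a = √[μ(2/r₂ − 1/a_t)] = 1919 m/s.
Δv₂ = v_c2 − v_a = 1442 m/s.
= 1.442 km/s.

Δv ≈ 1.44 km/s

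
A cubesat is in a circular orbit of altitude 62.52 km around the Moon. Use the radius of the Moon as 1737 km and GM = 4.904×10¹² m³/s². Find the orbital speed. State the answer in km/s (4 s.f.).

v ≈ 1.651 km/s

r = 1737 + 62.52 = 1799.5 km = 1.7995×10⁶ m.
For a circular orbit v = √(μ/r) = √(4.904×10¹² / 1.800×10⁶) = √(2.725×10⁶) = 1651 m/s.
That is 1.651 km/s.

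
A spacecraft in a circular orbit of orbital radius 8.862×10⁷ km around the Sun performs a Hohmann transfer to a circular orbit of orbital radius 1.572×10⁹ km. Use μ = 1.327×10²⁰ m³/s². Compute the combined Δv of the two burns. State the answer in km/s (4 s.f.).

Δv_total ≈ 20.73 km/s

r₁ = 8.862×10⁷ km = 8.862×10¹⁰ m.
r₂ = 1.572×10⁹ km = 1.572×10¹² m.
Transfer ellipse a_t = (r₁ + r₂)/2 = 8.303×10¹¹ m.
At r₁: circular v_c1 = √(μ/r₁) = 38700 m/s; transfer-perihelion v_p = √[μ(2/r₁ − 1/a_t)] = 53240 m/s.
Δv₁ = v_p − v_c1 = 14550 m/s.
At r₂: circular v_c2 = √(μ/r₂) = 9188 m/s; transfer-aphelion v_a = √[μ(2/r₂ − 1/a_t)] = 3002 m/s.
Δv₂ = v_c2 − v_a = 6186 m/s.
Total Δv = Δv₁ + Δv₂ = 20730 m/s = 20.73 km/s.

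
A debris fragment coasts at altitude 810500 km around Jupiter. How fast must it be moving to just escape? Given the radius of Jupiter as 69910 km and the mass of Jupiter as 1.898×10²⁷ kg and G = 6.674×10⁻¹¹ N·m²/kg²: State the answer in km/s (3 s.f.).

μ = GM = 6.674×10⁻¹¹ × 1.898×10²⁷ = 1.267×10¹⁷ m³/s².
r = 69910 + 810500 = 880410 km = 8.8041×10⁸ m.
Escape speed v_esc = √(2μ/r) = √(2 × 1.267×10¹⁷ / 8.804×10⁸) = √(2.878×10⁸) = 16960 m/s.
= 16.96 km/s.

v_esc ≈ 17.0 km/s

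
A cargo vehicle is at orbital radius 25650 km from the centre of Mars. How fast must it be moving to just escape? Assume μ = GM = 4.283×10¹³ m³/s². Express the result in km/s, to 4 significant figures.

r = 25650 km = 2.565×10⁷ m.
Escape speed v_esc = √(2μ/r) = √(2 × 4.283×10¹³ / 2.565×10⁷) = √(3.340×10⁶) = 1827 m/s.
= 1.827 km/s.

v_esc ≈ 1.827 km/s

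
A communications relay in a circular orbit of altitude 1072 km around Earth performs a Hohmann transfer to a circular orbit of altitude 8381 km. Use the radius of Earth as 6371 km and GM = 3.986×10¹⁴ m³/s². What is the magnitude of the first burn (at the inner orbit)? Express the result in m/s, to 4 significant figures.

r₁ = 6371 + 1072 = 7443.0 km = 7.4430×10⁶ m.
r₂ = 6371 + 8381 = 14752 km = 1.4752×10⁷ m.
Transfer ellipse a_t = (r₁ + r₂)/2 = 1.110×10⁷ m.
At r₁: circular v_c1 = √(μ/r₁) = 7318 m/s; transfer-perigee v_p = √[μ(2/r₁ − 1/a_t)] = 8437 m/s.
Δv₁ = v_p − v_c1 = 1119 m/s.

Δv ≈ 1119 m/s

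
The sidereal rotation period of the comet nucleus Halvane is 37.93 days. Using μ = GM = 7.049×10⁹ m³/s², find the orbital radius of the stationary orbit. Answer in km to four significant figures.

r_sync ≈ 12420 km

T = 37.93 days = 3.277×10⁶ s.
A synchronous orbit has period T, so by Kepler's third law a = (μT²/4π²)^(1/3).
μT²/4π² = 7.049×10⁹ × (3.277×10⁶)² / 39.48 = 1.918×10²¹ m³.
a = 1.242×10⁷ m = 12424 km.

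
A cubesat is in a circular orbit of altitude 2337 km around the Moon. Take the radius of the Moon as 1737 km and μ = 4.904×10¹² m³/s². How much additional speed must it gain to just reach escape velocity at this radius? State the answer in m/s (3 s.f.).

Δv ≈ 454 m/s

r = 1737 + 2337 = 4074.0 km = 4.0740×10⁶ m.
Circular speed v_c = √(μ/r) = 1097 m/s.
Escape speed v_esc = √(2μ/r) = √2 × v_c = 1552 m/s.
Δv = v_esc − v_c = 454.5 m/s.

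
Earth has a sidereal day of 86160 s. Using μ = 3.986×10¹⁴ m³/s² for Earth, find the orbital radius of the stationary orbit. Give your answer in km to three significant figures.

A synchronous orbit has period T, so by Kepler's third law a = (μT²/4π²)^(1/3).
μT²/4π² = 3.986×10¹⁴ × (8.616×10⁴)² / 39.48 = 7.495×10²² m³.
a = 4.216×10⁷ m = 42163 km.

r_sync ≈ 42200 km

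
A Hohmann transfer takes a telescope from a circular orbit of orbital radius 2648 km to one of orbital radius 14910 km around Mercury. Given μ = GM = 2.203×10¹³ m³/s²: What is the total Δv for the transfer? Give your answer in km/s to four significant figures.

Δv_total ≈ 1.423 km/s

r₁ = 2648 km = 2.648×10⁶ m.
r₂ = 14910 km = 1.491×10⁷ m.
Transfer ellipse a_t = (r₁ + r₂)/2 = 8.779×10⁶ m.
At r₁: circular v_c1 = √(μ/r₁) = 2884 m/s; transfer-periherm v_p = √[μ(2/r₁ − 1/a_t)] = 3759 m/s.
Δv₁ = v_p − v_c1 = 874.6 m/s.
At r₂: circular v_c2 = √(μ/r₂) = 1216 m/s; transfer-apoherm v_a = √[μ(2/r₂ − 1/a_t)] = 667.6 m/s.
Δv₂ = v_c2 − v_a = 548.0 m/s.
Total Δv = Δv₁ + Δv₂ = 1423 m/s = 1.423 km/s.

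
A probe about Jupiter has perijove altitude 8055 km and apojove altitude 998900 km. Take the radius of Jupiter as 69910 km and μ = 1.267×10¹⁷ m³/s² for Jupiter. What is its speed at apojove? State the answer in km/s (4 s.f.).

v ≈ 4.015 km/s

r_p = 69910 + 8055 = 77965 km = 7.7965×10⁷ m.
r_a = 69910 + 998900 = 1068800 km = 1.0688×10⁹ m.
Semi-major axis a = (r_p + r_a)/2 = 5.7339×10⁵ km = 5.734×10⁸ m.
Vis-viva: v² = μ(2/r − 1/a) = 1.267×10¹⁷ × (1.871×10⁻⁹ − 1.744×10⁻⁹) = 1.612×10⁷ m²/s².
v = 4015 m/s = 4.015 km/s.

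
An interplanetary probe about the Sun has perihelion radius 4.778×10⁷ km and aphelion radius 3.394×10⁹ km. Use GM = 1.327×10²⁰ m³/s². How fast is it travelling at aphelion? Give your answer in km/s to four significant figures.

v ≈ 1.042 km/s

Semi-major axis a = (r_p + r_a)/2 = 1.7209×10⁹ km = 1.721×10¹² m.
Vis-viva: v² = μ(2/r − 1/a) = 1.327×10²⁰ × (5.893×10⁻¹³ − 5.811×10⁻¹³) = 1.086×10⁶ m²/s².
v = 1042 m/s = 1.042 km/s.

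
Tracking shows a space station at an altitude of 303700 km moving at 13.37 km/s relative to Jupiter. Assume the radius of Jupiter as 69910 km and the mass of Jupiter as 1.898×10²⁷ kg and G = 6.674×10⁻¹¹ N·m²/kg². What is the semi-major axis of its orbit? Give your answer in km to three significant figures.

μ = GM = 6.674×10⁻¹¹ × 1.898×10²⁷ = 1.267×10¹⁷ m³/s².
r = 69910 + 303700 = 3.7361×10⁵ km = 3.736×10⁸ m.
Vis-viva rearranged: 1/a = 2/r − v²/μ = 5.353×10⁻⁹ − 1.411×10⁻⁹ = 3.942×10⁻⁹ m⁻¹.
a = 2.537×10⁸ m = 2.5368×10⁵ km.

a ≈ 2.54×10⁵ km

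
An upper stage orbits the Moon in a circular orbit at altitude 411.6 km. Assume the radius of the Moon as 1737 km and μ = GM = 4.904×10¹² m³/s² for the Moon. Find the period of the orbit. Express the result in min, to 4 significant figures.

T ≈ 148.9 min

r = 1737 + 411.6 = 2148.6 km = 2.1486×10⁶ m.
Kepler's third law: T = 2π√(r³/μ) = 2π√((2.149×10⁶)³ / 4.904×10¹²).
r³/μ = 2.023×10⁶ s², so T = 2π × 1.422×10³ = 8.936×10³ s.
Converting: 8.936×10³ s ÷ 60.00 = 148.9 min.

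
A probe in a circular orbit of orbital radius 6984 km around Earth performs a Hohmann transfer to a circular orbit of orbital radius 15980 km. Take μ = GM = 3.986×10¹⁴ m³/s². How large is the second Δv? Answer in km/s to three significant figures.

r₁ = 6984 km = 6.984×10⁶ m.
r₂ = 15980 km = 1.598×10⁷ m.
Transfer ellipse a_t = (r₁ + r₂)/2 = 1.148×10⁷ m.
At r₁: circular v_c1 = √(μ/r₁) = 7555 m/s; transfer-perigee v_p = √[μ(2/r₁ − 1/a_t)] = 8912 m/s.
At r₂: circular v_c2 = √(μ/r₂) = 4994 m/s; transfer-apogee v_a = √[μ(2/r₂ − 1/a_t)] = 3895 m/s.
Δv₂ = v_c2 − v_a = 1099 m/s.
= 1.099 km/s.

Δv ≈ 1.10 km/s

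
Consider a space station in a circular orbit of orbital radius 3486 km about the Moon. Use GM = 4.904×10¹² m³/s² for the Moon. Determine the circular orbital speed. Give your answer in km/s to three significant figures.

r = 3486 km = 3.486×10⁶ m.
For a circular orbit v = √(μ/r) = √(4.904×10¹² / 3.486×10⁶) = √(1.407×10⁶) = 1186 m/s.
That is 1.186 km/s.

v ≈ 1.19 km/s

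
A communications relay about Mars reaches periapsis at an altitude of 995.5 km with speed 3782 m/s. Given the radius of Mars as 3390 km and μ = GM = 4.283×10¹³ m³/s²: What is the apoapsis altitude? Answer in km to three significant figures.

r_p = 3390 + 995.5 = 4385.5 km = 4.386×10⁶ m.
Specific energy ε = v²/2 − μ/r = -2.615×10⁶ J/kg, so a = −μ/(2ε) = 8.191×10⁶ m.
The apsides satisfy r_p + r_a = 2a, so the apoapsis radius is 2a − r_p = 1.200×10⁷ m = 11996 km.
Apoapsis altitude = 11996 − 3390 = 8606.1 km.

apoapsis altitude ≈ 8610 km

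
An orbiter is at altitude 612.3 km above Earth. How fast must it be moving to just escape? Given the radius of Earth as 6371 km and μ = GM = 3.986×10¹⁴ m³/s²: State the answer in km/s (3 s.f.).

r = 6371 + 612.3 = 6983.3 km = 6.9833×10⁶ m.
Escape speed v_esc = √(2μ/r) = √(2 × 3.986×10¹⁴ / 6.983×10⁶) = √(1.142×10⁸) = 10680 m/s.
= 10.68 km/s.

v_esc ≈ 10.7 km/s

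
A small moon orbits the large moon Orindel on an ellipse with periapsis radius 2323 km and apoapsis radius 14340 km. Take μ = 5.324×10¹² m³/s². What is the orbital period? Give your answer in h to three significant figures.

T ≈ 18.2 h

Semi-major axis a = (r_p + r_a)/2 = (2323.0 + 14340)/2 = 8331.5 km = 8.332×10⁶ m.
By Kepler's third law T = 2π√(a³/μ) = 2π × 1.042×10⁴ = 6.549×10⁴ s.
= 18.19 h.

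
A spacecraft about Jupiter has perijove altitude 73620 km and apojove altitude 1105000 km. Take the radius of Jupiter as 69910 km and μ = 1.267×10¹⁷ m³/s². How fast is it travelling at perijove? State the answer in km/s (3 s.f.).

v ≈ 39.7 km/s

r_p = 69910 + 73620 = 143530 km = 1.4353×10⁸ m.
r_a = 69910 + 1105000 = 1174900 km = 1.1749×10⁹ m.
Semi-major axis a = (r_p + r_a)/2 = 6.5922×10⁵ km = 6.592×10⁸ m.
Vis-viva: v² = μ(2/r − 1/a) = 1.267×10¹⁷ × (1.393×10⁻⁸ − 1.517×10⁻⁹) = 1.573×10⁹ m²/s².
v = 39660 m/s = 39.66 km/s.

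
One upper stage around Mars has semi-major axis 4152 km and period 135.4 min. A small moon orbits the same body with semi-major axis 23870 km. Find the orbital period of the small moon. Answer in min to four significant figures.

Kepler's third law: T² ∝ a³, so T₂ = T₁ (a₂/a₁)^(3/2).
a₂/a₁ = 5.749, (a₂/a₁)^(3/2) = 13.78.
T₂ = 135.4 × 13.78 = 1866 min.

T₂ ≈ 1866 min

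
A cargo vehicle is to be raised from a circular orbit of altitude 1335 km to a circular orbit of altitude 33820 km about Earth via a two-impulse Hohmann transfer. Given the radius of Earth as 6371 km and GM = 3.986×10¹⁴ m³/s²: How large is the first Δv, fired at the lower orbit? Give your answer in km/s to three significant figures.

Δv ≈ 2.12 km/s

r₁ = 6371 + 1335 = 7706.0 km = 7.7060×10⁶ m.
r₂ = 6371 + 33820 = 40191 km = 4.0191×10⁷ m.
Transfer ellipse a_t = (r₁ + r₂)/2 = 2.395×10⁷ m.
At r₁: circular v_c1 = √(μ/r₁) = 7192 m/s; transfer-perigee v_p = √[μ(2/r₁ − 1/a_t)] = 9317 m/s.
Δv₁ = v_p − v_c1 = 2125 m/s.
= 2.125 km/s.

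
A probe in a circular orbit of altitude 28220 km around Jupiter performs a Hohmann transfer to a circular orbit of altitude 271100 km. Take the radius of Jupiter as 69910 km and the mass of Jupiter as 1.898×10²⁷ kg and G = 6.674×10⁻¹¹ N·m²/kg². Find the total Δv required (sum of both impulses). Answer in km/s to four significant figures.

Δv_total ≈ 15.24 km/s

μ = GM = 6.674×10⁻¹¹ × 1.898×10²⁷ = 1.267×10¹⁷ m³/s².
r₁ = 69910 + 28220 = 98130 km = 9.8130×10⁷ m.
r₂ = 69910 + 271100 = 341010 km = 3.4101×10⁸ m.
Transfer ellipse a_t = (r₁ + r₂)/2 = 2.196×10⁸ m.
At r₁: circular v_c1 = √(μ/r₁) = 35930 m/s; transfer-perijove v_p = √[μ(2/r₁ − 1/a_t)] = 44780 m/s.
Δv₁ = v_p − v_c1 = 8847 m/s.
At r₂: circular v_c2 = √(μ/r₂) = 19270 m/s; transfer-apojove v_a = √[μ(2/r₂ − 1/a_t)] = 12880 m/s.
Δv₂ = v_c2 − v_a = 6389 m/s.
Total Δv = Δv₁ + Δv₂ = 15240 m/s = 15.24 km/s.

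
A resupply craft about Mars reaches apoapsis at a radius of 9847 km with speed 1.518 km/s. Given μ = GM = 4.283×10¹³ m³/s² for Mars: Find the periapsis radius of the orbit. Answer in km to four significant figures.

periapsis radius ≈ 3548 km

r_a = 9.847×10⁶ m.
Specific energy ε = v²/2 − μ/r = -3.197×10⁶ J/kg, so a = −μ/(2ε) = 6.698×10⁶ m.
The apsides satisfy r_p + r_a = 2a, so the periapsis radius is 2a − r_a = 3.548×10⁶ m = 3548.3 km.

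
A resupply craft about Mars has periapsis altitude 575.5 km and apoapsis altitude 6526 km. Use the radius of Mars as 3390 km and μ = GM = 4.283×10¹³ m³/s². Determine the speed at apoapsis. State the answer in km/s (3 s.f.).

r_p = 3390 + 575.5 = 3965.5 km = 3.9655×10⁶ m.
r_a = 3390 + 6526 = 9916.0 km = 9.9160×10⁶ m.
Semi-major axis a = (r_p + r_a)/2 = 6940.8 km = 6.941×10⁶ m.
Vis-viva: v² = μ(2/r − 1/a) = 4.283×10¹³ × (2.017×10⁻⁷ − 1.441×10⁻⁷) = 2.468×10⁶ m²/s².
v = 1571 m/s = 1.571 km/s.

v ≈ 1.57 km/s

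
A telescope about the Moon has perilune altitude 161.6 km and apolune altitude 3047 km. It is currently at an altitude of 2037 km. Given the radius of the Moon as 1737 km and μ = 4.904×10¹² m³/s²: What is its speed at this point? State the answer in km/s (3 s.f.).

v ≈ 1.06 km/s

r_p = 1737 + 161.6 = 1898.6 km = 1.8986×10⁶ m.
r_a = 1737 + 3047 = 4784.0 km = 4.7840×10⁶ m.
r = 1737 + 2037 = 3774.0 km = 3.774×10⁶ m.
Semi-major axis a = (r_p + r_a)/2 = 3341.3 km = 3.341×10⁶ m.
Vis-viva: v² = μ(2/r − 1/a) = 4.904×10¹² × (5.299×10⁻⁷ − 2.993×10⁻⁷) = 1.131×10⁶ m²/s².
v = 1064 m/s = 1.064 km/s.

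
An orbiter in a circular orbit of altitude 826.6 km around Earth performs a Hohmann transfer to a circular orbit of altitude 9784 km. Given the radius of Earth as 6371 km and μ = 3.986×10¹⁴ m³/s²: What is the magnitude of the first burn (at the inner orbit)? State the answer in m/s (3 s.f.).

r₁ = 6371 + 826.6 = 7197.6 km = 7.1976×10⁶ m.
r₂ = 6371 + 9784 = 16155 km = 1.6155×10⁷ m.
Transfer ellipse a_t = (r₁ + r₂)/2 = 1.168×10⁷ m.
At r₁: circular v_c1 = √(μ/r₁) = 7442 m/s; transfer-perigee v_p = √[μ(2/r₁ − 1/a_t)] = 8753 m/s.
Δv₁ = v_p − v_c1 = 1312 m/s.

Δv ≈ 1310 m/s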